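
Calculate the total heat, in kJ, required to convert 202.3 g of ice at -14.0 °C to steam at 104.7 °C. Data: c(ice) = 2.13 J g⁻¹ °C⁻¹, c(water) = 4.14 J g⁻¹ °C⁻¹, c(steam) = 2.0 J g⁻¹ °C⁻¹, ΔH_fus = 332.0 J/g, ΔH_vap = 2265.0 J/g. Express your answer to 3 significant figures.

q1 (heat ice -14.0→0.0 °C): 202.3 × 2.13 × 14.0 = 6033 J
q2 (melt at 0 °C): 202.3 × 332.0 = 67164 J
q3 (heat water 0.0→100.0 °C): 202.3 × 4.14 × 100.0 = 83752 J
q4 (vaporize at 100 °C): 202.3 × 2265.0 = 458210 J
q5 (heat steam 100.0→104.7 °C): 202.3 × 2.0 × 4.7 = 1902 J
Total: 6033 + 67164 + 83752 + 458210 + 1902 = 617061 J = 617 kJ

q = 617 kJ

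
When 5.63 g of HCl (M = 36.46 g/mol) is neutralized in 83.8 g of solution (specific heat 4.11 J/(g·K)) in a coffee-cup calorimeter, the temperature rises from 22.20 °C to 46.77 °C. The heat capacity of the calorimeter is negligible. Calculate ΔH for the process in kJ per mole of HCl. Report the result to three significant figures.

|ΔT| = |46.77 − 22.20| = 24.57 °C
|q_surr| = (83.8 × 4.11) × 24.57 = 344.418 × 24.57 = 8462 J
n(HCl) = 5.63 / 36.46 = 0.1544 mol
Temperature rose, so q_rxn = −|q_surr| = -8.462 kJ
ΔH = q_rxn / n = -54.81 kJ/mol

ΔH = -54.8 kJ/mol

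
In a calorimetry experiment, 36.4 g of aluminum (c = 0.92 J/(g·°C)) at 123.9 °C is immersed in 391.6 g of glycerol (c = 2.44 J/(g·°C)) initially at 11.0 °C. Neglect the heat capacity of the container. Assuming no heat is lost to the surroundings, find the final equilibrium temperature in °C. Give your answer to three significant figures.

T_f = 14.8 °C

Heat lost by aluminum = heat gained by glycerol.
(36.4)(0.92)(123.9 − T) = (391.6)(2.44)(T − 11.0)
33.488 (123.9 − T) = 955.504 (T − 11.0)
4149.2 − 33.488 T = 955.504 T − 10511
14660.2 = 988.992 T
T = 14.82 °C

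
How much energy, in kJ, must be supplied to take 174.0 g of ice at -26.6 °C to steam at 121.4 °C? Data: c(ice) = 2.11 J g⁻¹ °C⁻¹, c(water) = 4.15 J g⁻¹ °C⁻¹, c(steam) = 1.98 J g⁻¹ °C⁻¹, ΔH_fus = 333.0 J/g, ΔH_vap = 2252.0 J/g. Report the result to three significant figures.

q = 539 kJ

q1 (heat ice -26.6→0.0 °C): 174.0 × 2.11 × 26.6 = 9766 J
q2 (melt at 0 °C): 174.0 × 333.0 = 57942 J
q3 (heat water 0.0→100.0 °C): 174.0 × 4.15 × 100.0 = 72210 J
q4 (vaporize at 100 °C): 174.0 × 2252.0 = 391848 J
q5 (heat steam 100.0→121.4 °C): 174.0 × 1.98 × 21.4 = 7373 J
Total: 9766 + 57942 + 72210 + 391848 + 7373 = 539139 J = 539 kJ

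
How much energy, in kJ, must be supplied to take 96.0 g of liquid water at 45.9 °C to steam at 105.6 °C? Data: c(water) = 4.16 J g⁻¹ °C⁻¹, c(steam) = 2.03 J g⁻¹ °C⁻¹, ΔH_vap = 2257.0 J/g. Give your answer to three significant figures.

q = 239 kJ

q1 (heat water 45.9→100.0 °C): 96.0 × 4.16 × 54.1 = 21605 J
q2 (vaporize at 100 °C): 96.0 × 2257.0 = 216672 J
q3 (heat steam 100.0→105.6 °C): 96.0 × 2.03 × 5.6 = 1091 J
Total: 21605 + 216672 + 1091 = 239368 J = 239 kJ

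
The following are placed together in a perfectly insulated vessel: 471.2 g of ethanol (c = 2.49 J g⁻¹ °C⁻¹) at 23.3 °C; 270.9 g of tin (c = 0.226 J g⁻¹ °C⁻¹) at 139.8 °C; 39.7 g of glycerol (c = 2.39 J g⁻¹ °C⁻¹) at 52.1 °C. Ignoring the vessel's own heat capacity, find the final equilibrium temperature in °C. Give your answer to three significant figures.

Σ mᵢcᵢ(T − Tᵢ) = 0  ⇒  T = Σ mᵢcᵢTᵢ / Σ mᵢcᵢ
Σ mᵢcᵢ = 471.2×2.49 + 270.9×0.226 + 39.7×2.39 = 1329.3944
Σ mᵢcᵢTᵢ = 1173.288×23.3 + 61.2234×139.8 + 94.883×52.1 = 40840
T = 40840 / 1329.3944 = 30.72 °C

T_f = 30.7 °C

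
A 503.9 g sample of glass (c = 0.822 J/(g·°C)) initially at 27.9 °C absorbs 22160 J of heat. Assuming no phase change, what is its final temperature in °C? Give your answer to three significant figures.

T_f = 81.4 °C

ΔT = q / (m c) = 22160 / (503.9 × 0.822) = 53.50 °C
T_f = 27.9 + 53.50 = 81.40 °C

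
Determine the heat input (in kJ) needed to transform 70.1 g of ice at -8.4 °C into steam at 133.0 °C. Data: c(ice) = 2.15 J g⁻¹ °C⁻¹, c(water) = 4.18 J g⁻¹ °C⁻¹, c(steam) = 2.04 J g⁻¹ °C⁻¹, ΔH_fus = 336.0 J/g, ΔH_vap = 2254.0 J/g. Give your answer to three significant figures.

q1 (heat ice -8.4→0.0 °C): 70.1 × 2.15 × 8.4 = 1266 J
q2 (melt at 0 °C): 70.1 × 336.0 = 23554 J
q3 (heat water 0.0→100.0 °C): 70.1 × 4.18 × 100.0 = 29302 J
q4 (vaporize at 100 °C): 70.1 × 2254.0 = 158005 J
q5 (heat steam 100.0→133.0 °C): 70.1 × 2.04 × 33.0 = 4719 J
Total: 1266 + 23554 + 29302 + 158005 + 4719 = 216846 J = 217 kJ

q = 217 kJ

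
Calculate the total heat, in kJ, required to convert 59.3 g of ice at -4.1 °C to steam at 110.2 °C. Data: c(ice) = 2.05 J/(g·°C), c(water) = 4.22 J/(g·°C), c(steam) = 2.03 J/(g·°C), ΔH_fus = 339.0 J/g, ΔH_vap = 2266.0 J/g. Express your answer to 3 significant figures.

q = 181 kJ

q1 (heat ice -4.1→0.0 °C): 59.3 × 2.05 × 4.1 = 498 J
q2 (melt at 0 °C): 59.3 × 339.0 = 20103 J
q3 (heat water 0.0→100.0 °C): 59.3 × 4.22 × 100.0 = 25025 J
q4 (vaporize at 100 °C): 59.3 × 2266.0 = 134374 J
q5 (heat steam 100.0→110.2 °C): 59.3 × 2.03 × 10.2 = 1228 J
Total: 498 + 20103 + 25025 + 134374 + 1228 = 181228 J = 181 kJ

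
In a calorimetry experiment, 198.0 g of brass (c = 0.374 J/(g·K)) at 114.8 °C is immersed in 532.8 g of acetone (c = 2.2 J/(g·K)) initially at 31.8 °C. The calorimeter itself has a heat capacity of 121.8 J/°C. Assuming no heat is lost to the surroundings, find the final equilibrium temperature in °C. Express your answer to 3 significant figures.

Heat lost by brass = heat gained by acetone + calorimeter.
(198.0)(0.374)(114.8 − T) = [(532.8)(2.2) + 121.8](T − 31.8)
74.052 (114.8 − T) = 1293.96 (T − 31.8)
8501.2 − 74.052 T = 1293.96 T − 41148
49649.2 = 1368.012 T
T = 36.29 °C

T_f = 36.3 °C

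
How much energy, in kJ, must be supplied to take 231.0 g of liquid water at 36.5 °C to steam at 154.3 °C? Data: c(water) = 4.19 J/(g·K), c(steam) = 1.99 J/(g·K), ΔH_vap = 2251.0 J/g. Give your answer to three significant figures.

q = 606 kJ

q1 (heat water 36.5→100.0 °C): 231.0 × 4.19 × 63.5 = 61461 J
q2 (vaporize at 100 °C): 231.0 × 2251.0 = 519981 J
q3 (heat steam 100.0→154.3 °C): 231.0 × 1.99 × 54.3 = 24961 J
Total: 61461 + 519981 + 24961 = 606403 J = 606 kJ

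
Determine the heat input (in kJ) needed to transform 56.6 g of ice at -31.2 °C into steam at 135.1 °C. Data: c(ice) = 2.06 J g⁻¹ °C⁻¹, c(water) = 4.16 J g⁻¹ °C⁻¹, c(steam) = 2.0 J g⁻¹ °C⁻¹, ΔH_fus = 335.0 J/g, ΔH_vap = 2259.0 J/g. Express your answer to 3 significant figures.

q1 (heat ice -31.2→0.0 °C): 56.6 × 2.06 × 31.2 = 3638 J
q2 (melt at 0 °C): 56.6 × 335.0 = 18961 J
q3 (heat water 0.0→100.0 °C): 56.6 × 4.16 × 100.0 = 23546 J
q4 (vaporize at 100 °C): 56.6 × 2259.0 = 127859 J
q5 (heat steam 100.0→135.1 °C): 56.6 × 2.0 × 35.1 = 3973 J
Total: 3638 + 18961 + 23546 + 127859 + 3973 = 177977 J = 178 kJ

q = 178 kJ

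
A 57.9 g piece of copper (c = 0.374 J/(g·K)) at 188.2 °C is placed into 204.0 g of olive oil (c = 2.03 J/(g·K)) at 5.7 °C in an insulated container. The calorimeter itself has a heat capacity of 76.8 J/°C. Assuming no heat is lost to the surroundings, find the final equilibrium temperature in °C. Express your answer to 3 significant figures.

Heat lost by copper = heat gained by olive oil + calorimeter.
(57.9)(0.374)(188.2 − T) = [(204.0)(2.03) + 76.8](T − 5.7)
21.6546 (188.2 − T) = 490.92 (T − 5.7)
4075.4 − 21.6546 T = 490.92 T − 2798.2
6873.6 = 512.5746 T
T = 13.41 °C

T_f = 13.4 °C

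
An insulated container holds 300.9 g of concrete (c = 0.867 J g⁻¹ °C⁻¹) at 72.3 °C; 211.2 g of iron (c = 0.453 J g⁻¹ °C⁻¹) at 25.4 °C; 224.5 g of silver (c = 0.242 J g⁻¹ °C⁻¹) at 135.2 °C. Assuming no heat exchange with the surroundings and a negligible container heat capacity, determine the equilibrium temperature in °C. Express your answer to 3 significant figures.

Σ mᵢcᵢ(T − Tᵢ) = 0  ⇒  T = Σ mᵢcᵢTᵢ / Σ mᵢcᵢ
Σ mᵢcᵢ = 300.9×0.867 + 211.2×0.453 + 224.5×0.242 = 410.8829
Σ mᵢcᵢTᵢ = 260.8803×72.3 + 95.6736×25.4 + 54.329×135.2 = 28637
T = 28637 / 410.8829 = 69.70 °C

T_f = 69.7 °C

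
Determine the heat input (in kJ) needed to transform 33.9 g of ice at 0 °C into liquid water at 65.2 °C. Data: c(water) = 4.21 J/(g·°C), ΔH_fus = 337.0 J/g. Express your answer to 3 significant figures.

q1 (melt at 0 °C): 33.9 × 337.0 = 11424 J
q2 (heat water 0.0→65.2 °C): 33.9 × 4.21 × 65.2 = 9305 J
Total: 11424 + 9305 = 20729 J = 20.7 kJ

q = 20.7 kJ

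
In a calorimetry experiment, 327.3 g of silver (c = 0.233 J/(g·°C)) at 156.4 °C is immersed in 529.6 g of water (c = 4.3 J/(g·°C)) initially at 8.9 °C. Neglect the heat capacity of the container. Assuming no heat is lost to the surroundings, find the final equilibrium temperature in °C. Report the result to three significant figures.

T_f = 13.7 °C

Heat lost by silver = heat gained by water.
(327.3)(0.233)(156.4 − T) = (529.6)(4.3)(T − 8.9)
76.2609 (156.4 − T) = 2277.28 (T − 8.9)
11927 − 76.2609 T = 2277.28 T − 20268
32195 = 2353.5409 T
T = 13.68 °C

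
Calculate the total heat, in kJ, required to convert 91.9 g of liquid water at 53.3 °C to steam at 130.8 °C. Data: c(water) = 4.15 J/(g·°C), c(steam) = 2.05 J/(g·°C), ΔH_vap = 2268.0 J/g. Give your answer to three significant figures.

q = 232 kJ

q1 (heat water 53.3→100.0 °C): 91.9 × 4.15 × 46.7 = 17811 J
q2 (vaporize at 100 °C): 91.9 × 2268.0 = 208429 J
q3 (heat steam 100.0→130.8 °C): 91.9 × 2.05 × 30.8 = 5803 J
Total: 17811 + 208429 + 5803 = 232043 J = 232 kJ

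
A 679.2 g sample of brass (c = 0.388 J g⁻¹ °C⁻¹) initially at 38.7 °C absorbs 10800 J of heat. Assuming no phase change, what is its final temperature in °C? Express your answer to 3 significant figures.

T_f = 79.7 °C

ΔT = q / (m c) = 10800 / (679.2 × 0.388) = 40.98 °C
T_f = 38.7 + 40.98 = 79.68 °C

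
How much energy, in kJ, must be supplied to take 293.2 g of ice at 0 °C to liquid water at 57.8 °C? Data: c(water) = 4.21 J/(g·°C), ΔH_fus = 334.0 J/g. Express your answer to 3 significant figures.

q1 (melt at 0 °C): 293.2 × 334.0 = 97929 J
q2 (heat water 0.0→57.8 °C): 293.2 × 4.21 × 57.8 = 71347 J
Total: 97929 + 71347 = 169276 J = 169 kJ

q = 169 kJ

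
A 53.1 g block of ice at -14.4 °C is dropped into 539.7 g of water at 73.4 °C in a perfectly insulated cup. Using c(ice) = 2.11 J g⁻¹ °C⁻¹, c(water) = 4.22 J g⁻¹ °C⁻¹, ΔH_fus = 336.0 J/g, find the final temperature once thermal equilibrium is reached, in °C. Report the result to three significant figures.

Heat to bring ice to 0 °C and melt it: q₁ = 53.1×2.11×14.4 + 53.1×336.0 = 19455 J
Heat the water can supply cooling to 0 °C: 539.7×4.22×73.4 = 167171 J > q₁, so all ice melts.
Energy balance: 539.7×4.22×(73.4 − T) = 19455 + 53.1×4.22×(T − 0)
2277.534(73.4 − T) = 19455 + 224.082 T
167171 − 19455 = 2501.616 T
T = 147716 / 2501.616 = 59.048 °C

T_f = 59.0 °C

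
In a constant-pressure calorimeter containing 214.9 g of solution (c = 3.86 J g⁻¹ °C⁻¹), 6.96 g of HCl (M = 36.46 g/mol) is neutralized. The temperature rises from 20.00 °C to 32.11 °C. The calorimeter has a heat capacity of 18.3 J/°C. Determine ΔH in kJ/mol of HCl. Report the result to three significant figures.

|ΔT| = |32.11 − 20.00| = 12.11 °C
|q_surr| = (214.9 × 3.86 + 18.3) × 12.11 = 847.814 × 12.11 = 10270 J
n(HCl) = 6.96 / 36.46 = 0.1909 mol
Temperature rose, so q_rxn = −|q_surr| = -10.27 kJ
ΔH = q_rxn / n = -53.80 kJ/mol

ΔH = -53.8 kJ/mol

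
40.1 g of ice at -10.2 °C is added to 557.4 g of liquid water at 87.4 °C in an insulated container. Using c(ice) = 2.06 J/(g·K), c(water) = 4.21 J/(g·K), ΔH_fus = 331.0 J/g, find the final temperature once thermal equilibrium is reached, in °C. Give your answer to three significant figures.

T_f = 75.9 °C

Heat to bring ice to 0 °C and melt it: q₁ = 40.1×2.06×10.2 + 40.1×331.0 = 14116 J
Heat the water can supply cooling to 0 °C: 557.4×4.21×87.4 = 205098 J > q₁, so all ice melts.
Energy balance: 557.4×4.21×(87.4 − T) = 14116 + 40.1×4.21×(T − 0)
2346.654(87.4 − T) = 14116 + 168.821 T
205098 − 14116 = 2515.475 T
T = 190982 / 2515.475 = 75.92 °C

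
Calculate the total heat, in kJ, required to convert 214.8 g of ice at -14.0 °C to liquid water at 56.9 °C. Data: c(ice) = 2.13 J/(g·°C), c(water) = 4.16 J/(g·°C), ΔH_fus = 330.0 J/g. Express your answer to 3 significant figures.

q = 128 kJ

q1 (heat ice -14.0→0.0 °C): 214.8 × 2.13 × 14.0 = 6405 J
q2 (melt at 0 °C): 214.8 × 330.0 = 70884 J
q3 (heat water 0.0→56.9 °C): 214.8 × 4.16 × 56.9 = 50844 J
Total: 6405 + 70884 + 50844 = 128133 J = 128 kJ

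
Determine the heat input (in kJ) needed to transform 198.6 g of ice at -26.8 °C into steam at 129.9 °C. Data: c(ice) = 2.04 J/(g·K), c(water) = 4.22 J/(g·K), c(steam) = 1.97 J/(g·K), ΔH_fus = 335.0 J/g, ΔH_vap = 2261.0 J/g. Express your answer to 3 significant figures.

q = 622 kJ

q1 (heat ice -26.8→0.0 °C): 198.6 × 2.04 × 26.8 = 10858 J
q2 (melt at 0 °C): 198.6 × 335.0 = 66531 J
q3 (heat water 0.0→100.0 °C): 198.6 × 4.22 × 100.0 = 83809 J
q4 (vaporize at 100 °C): 198.6 × 2261.0 = 449035 J
q5 (heat steam 100.0→129.9 °C): 198.6 × 1.97 × 29.9 = 11698 J
Total: 10858 + 66531 + 83809 + 449035 + 11698 = 621931 J = 622 kJ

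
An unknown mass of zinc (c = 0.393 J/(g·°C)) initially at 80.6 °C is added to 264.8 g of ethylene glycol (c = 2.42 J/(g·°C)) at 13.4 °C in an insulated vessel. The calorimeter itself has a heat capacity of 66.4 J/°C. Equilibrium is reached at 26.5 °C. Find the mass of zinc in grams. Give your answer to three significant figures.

m = 436 g

q_gained = (264.8 × 2.42 + 66.4) × (26.5 − 13.4) = 9265 J
q_lost = m × 0.393 × (80.6 − 26.5) = 21.2613 m
m = 9265 / 21.2613 = 436 g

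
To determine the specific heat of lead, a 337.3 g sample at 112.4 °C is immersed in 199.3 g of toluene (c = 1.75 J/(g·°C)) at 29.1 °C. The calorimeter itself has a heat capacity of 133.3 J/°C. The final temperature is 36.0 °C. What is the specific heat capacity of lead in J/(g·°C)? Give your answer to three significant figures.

c = 0.129 J/(g·°C)

q_gained = (199.3 × 1.75 + 133.3) × (36.0 − 29.1) = 3326 J
q_lost = 337.3 × c × (112.4 − 36.0) = 25769.72 c
Set equal: c = 3326 / 25769.72 = 0.129 J/(g·°C)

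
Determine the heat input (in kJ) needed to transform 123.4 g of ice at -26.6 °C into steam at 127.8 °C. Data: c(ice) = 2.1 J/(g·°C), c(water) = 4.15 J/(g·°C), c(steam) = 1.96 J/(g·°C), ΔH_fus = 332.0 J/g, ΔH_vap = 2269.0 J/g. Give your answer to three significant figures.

q = 386 kJ

q1 (heat ice -26.6→0.0 °C): 123.4 × 2.1 × 26.6 = 6893 J
q2 (melt at 0 °C): 123.4 × 332.0 = 40969 J
q3 (heat water 0.0→100.0 °C): 123.4 × 4.15 × 100.0 = 51211 J
q4 (vaporize at 100 °C): 123.4 × 2269.0 = 279995 J
q5 (heat steam 100.0→127.8 °C): 123.4 × 1.96 × 27.8 = 6724 J
Total: 6893 + 40969 + 51211 + 279995 + 6724 = 385792 J = 386 kJ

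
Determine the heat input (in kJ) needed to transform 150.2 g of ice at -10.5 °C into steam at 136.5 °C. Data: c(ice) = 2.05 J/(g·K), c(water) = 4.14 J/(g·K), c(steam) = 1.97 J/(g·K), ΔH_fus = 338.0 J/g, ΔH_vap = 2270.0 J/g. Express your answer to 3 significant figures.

q = 468 kJ

q1 (heat ice -10.5→0.0 °C): 150.2 × 2.05 × 10.5 = 3233 J
q2 (melt at 0 °C): 150.2 × 338.0 = 50768 J
q3 (heat water 0.0→100.0 °C): 150.2 × 4.14 × 100.0 = 62183 J
q4 (vaporize at 100 °C): 150.2 × 2270.0 = 340954 J
q5 (heat steam 100.0→136.5 °C): 150.2 × 1.97 × 36.5 = 10800 J
Total: 3233 + 50768 + 62183 + 340954 + 10800 = 467938 J = 468 kJ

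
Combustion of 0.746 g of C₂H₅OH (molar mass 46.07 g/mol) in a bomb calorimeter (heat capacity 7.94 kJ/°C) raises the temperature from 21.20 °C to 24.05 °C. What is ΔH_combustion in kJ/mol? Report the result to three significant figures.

ΔH = -1400 kJ/mol

ΔT = 24.05 − 21.20 = 2.85 °C
q_cal = C_cal × ΔT = 7.94 × 2.85 = 22.629 kJ
n = 0.746 / 46.07 = 0.01619 mol
q_rxn = −q_cal = -22.629 kJ
ΔH = -22.629 / 0.01619 = -1398 kJ/mol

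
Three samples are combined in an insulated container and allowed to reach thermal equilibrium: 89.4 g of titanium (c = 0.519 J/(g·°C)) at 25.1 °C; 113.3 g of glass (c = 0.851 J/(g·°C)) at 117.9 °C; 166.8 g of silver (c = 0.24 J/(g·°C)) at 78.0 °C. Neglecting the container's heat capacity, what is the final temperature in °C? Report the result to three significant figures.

Σ mᵢcᵢ(T − Tᵢ) = 0  ⇒  T = Σ mᵢcᵢTᵢ / Σ mᵢcᵢ
Σ mᵢcᵢ = 89.4×0.519 + 113.3×0.851 + 166.8×0.24 = 182.8489
Σ mᵢcᵢTᵢ = 46.3986×25.1 + 96.4183×117.9 + 40.032×78.0 = 15655
T = 15655 / 182.8489 = 85.62 °C

T_f = 85.6 °C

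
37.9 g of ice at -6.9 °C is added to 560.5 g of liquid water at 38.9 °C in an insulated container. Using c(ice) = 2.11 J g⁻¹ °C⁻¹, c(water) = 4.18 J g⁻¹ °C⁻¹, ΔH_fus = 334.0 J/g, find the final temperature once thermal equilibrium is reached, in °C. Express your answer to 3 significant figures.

T_f = 31.2 °C

Heat to bring ice to 0 °C and melt it: q₁ = 37.9×2.11×6.9 + 37.9×334.0 = 13210 J
Heat the water can supply cooling to 0 °C: 560.5×4.18×38.9 = 91138.4 J > q₁, so all ice melts.
Energy balance: 560.5×4.18×(38.9 − T) = 13210 + 37.9×4.18×(T − 0)
2342.89(38.9 − T) = 13210 + 158.422 T
91138.4 − 13210 = 2501.312 T
T = 77928.4 / 2501.312 = 31.16 °C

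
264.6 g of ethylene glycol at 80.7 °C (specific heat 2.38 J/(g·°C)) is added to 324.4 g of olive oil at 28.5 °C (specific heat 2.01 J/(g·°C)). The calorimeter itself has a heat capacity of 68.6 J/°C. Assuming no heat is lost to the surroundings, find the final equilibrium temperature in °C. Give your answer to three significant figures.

Heat lost by ethylene glycol = heat gained by olive oil + calorimeter.
(264.6)(2.38)(80.7 − T) = [(324.4)(2.01) + 68.6](T − 28.5)
629.748 (80.7 − T) = 720.644 (T − 28.5)
50821 − 629.748 T = 720.644 T − 20538
71359 = 1350.392 T
T = 52.84 °C

T_f = 52.8 °C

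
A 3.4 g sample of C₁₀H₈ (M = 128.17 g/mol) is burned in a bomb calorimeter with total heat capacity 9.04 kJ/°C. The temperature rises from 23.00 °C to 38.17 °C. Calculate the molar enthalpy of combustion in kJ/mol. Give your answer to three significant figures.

ΔT = 38.17 − 23.00 = 15.17 °C
q_cal = C_cal × ΔT = 9.04 × 15.17 = 137.1368 kJ
n = 3.4 / 128.17 = 0.02653 mol
q_rxn = −q_cal = -137.1368 kJ
ΔH = -137.1368 / 0.02653 = -5169 kJ/mol

ΔH = -5170 kJ/mol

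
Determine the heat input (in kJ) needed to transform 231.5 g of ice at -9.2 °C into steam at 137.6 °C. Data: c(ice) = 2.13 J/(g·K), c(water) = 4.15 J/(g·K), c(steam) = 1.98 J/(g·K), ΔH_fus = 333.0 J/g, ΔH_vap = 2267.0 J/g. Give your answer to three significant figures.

q = 720 kJ

q1 (heat ice -9.2→0.0 °C): 231.5 × 2.13 × 9.2 = 4536 J
q2 (melt at 0 °C): 231.5 × 333.0 = 77090 J
q3 (heat water 0.0→100.0 °C): 231.5 × 4.15 × 100.0 = 96073 J
q4 (vaporize at 100 °C): 231.5 × 2267.0 = 524811 J
q5 (heat steam 100.0→137.6 °C): 231.5 × 1.98 × 37.6 = 17235 J
Total: 4536 + 77090 + 96073 + 524811 + 17235 = 719745 J = 720 kJ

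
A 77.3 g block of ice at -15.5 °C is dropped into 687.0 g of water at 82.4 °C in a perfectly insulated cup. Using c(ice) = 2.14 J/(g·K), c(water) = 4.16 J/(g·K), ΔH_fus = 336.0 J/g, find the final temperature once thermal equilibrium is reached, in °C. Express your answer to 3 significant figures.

T_f = 65.1 °C

Heat to bring ice to 0 °C and melt it: q₁ = 77.3×2.14×15.5 + 77.3×336.0 = 28537 J
Heat the water can supply cooling to 0 °C: 687.0×4.16×82.4 = 235493 J > q₁, so all ice melts.
Energy balance: 687.0×4.16×(82.4 − T) = 28537 + 77.3×4.16×(T − 0)
2857.92(82.4 − T) = 28537 + 321.568 T
235493 − 28537 = 3179.488 T
T = 206956 / 3179.488 = 65.09 °C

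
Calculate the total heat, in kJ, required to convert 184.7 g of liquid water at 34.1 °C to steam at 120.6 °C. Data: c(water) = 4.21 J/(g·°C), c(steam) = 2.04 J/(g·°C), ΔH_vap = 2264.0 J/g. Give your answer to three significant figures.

q = 477 kJ

q1 (heat water 34.1→100.0 °C): 184.7 × 4.21 × 65.9 = 51243 J
q2 (vaporize at 100 °C): 184.7 × 2264.0 = 418161 J
q3 (heat steam 100.0→120.6 °C): 184.7 × 2.04 × 20.6 = 7762 J
Total: 51243 + 418161 + 7762 = 477166 J = 477 kJ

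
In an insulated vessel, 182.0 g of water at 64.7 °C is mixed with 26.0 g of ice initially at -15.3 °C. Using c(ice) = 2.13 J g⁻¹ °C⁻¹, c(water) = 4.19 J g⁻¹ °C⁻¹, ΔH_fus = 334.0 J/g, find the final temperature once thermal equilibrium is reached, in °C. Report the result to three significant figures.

T_f = 45.7 °C

Heat to bring ice to 0 °C and melt it: q₁ = 26.0×2.13×15.3 + 26.0×334.0 = 9531.3 J
Heat the water can supply cooling to 0 °C: 182.0×4.19×64.7 = 49338.9 J > q₁, so all ice melts.
Energy balance: 182.0×4.19×(64.7 − T) = 9531.3 + 26.0×4.19×(T − 0)
762.58(64.7 − T) = 9531.3 + 108.94 T
49338.9 − 9531.3 = 871.52 T
T = 39807.6 / 871.52 = 45.68 °C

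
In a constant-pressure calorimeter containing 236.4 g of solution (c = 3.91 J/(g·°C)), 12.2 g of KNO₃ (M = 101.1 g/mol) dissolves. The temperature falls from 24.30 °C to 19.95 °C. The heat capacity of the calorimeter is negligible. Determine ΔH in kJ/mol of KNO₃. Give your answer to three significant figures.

|ΔT| = |19.95 − 24.30| = 4.35 °C
|q_surr| = (236.4 × 3.91) × 4.35 = 924.324 × 4.35 = 4021 J
n(KNO₃) = 12.2 / 101.1 = 0.1207 mol
Temperature fell, so q_rxn = +|q_surr| = 4.021 kJ
ΔH = q_rxn / n = 33.31 kJ/mol

ΔH = 33.3 kJ/mol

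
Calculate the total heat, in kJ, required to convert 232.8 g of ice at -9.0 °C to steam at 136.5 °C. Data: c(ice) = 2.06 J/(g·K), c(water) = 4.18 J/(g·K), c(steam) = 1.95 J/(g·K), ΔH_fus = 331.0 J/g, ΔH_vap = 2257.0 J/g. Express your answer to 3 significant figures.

q1 (heat ice -9.0→0.0 °C): 232.8 × 2.06 × 9.0 = 4316 J
q2 (melt at 0 °C): 232.8 × 331.0 = 77057 J
q3 (heat water 0.0→100.0 °C): 232.8 × 4.18 × 100.0 = 97310 J
q4 (vaporize at 100 °C): 232.8 × 2257.0 = 525430 J
q5 (heat steam 100.0→136.5 °C): 232.8 × 1.95 × 36.5 = 16570 J
Total: 4316 + 77057 + 97310 + 525430 + 16570 = 720683 J = 721 kJ

q = 721 kJ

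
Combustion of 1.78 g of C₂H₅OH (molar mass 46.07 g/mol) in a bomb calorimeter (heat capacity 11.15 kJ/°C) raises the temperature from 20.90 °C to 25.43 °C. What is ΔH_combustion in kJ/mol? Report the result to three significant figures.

ΔT = 25.43 − 20.90 = 4.53 °C
q_cal = C_cal × ΔT = 11.15 × 4.53 = 50.5095 kJ
n = 1.78 / 46.07 = 0.03864 mol
q_rxn = −q_cal = -50.5095 kJ
ΔH = -50.5095 / 0.03864 = -1307 kJ/mol

ΔH = -1310 kJ/mol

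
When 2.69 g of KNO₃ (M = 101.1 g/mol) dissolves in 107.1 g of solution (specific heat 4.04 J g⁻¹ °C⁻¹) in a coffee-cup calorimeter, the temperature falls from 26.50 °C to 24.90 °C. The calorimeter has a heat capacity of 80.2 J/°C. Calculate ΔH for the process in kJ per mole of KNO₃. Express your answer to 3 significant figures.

|ΔT| = |24.90 − 26.50| = 1.60 °C
|q_surr| = (107.1 × 4.04 + 80.2) × 1.60 = 512.884 × 1.60 = 820.6 J
n(KNO₃) = 2.69 / 101.1 = 0.02661 mol
Temperature fell, so q_rxn = +|q_surr| = 0.8206 kJ
ΔH = q_rxn / n = 30.84 kJ/mol

ΔH = 30.8 kJ/mol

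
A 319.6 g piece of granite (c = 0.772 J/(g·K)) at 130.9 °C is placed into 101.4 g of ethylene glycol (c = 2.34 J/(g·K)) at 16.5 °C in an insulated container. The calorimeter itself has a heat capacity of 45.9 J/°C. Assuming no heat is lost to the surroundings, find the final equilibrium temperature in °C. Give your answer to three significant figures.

Heat lost by granite = heat gained by ethylene glycol + calorimeter.
(319.6)(0.772)(130.9 − T) = [(101.4)(2.34) + 45.9](T − 16.5)
246.7312 (130.9 − T) = 283.176 (T − 16.5)
32297 − 246.7312 T = 283.176 T − 4672.4
36969.4 = 529.9072 T
T = 69.77 °C

T_f = 69.8 °C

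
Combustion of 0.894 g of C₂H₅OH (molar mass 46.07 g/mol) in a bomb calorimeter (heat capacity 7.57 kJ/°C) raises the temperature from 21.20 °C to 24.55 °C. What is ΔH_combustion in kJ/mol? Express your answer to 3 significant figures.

ΔH = -1310 kJ/mol

ΔT = 24.55 − 21.20 = 3.35 °C
q_cal = C_cal × ΔT = 7.57 × 3.35 = 25.3595 kJ
n = 0.894 / 46.07 = 0.01941 mol
q_rxn = −q_cal = -25.3595 kJ
ΔH = -25.3595 / 0.01941 = -1307 kJ/mol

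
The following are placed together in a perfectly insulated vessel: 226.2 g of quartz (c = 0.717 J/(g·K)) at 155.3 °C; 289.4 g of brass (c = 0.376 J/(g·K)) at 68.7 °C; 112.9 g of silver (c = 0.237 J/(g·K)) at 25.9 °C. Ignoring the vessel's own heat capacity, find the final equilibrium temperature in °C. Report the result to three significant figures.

Σ mᵢcᵢ(T − Tᵢ) = 0  ⇒  T = Σ mᵢcᵢTᵢ / Σ mᵢcᵢ
Σ mᵢcᵢ = 226.2×0.717 + 289.4×0.376 + 112.9×0.237 = 297.7571
Σ mᵢcᵢTᵢ = 162.1854×155.3 + 108.8144×68.7 + 26.7573×25.9 = 33356
T = 33356 / 297.7571 = 112.0 °C

T_f = 112 °C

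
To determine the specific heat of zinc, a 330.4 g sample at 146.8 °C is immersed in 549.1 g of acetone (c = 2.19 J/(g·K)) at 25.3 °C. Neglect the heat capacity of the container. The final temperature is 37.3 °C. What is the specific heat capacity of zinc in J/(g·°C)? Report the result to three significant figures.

c = 0.399 J/(g·°C)

q_gained = (549.1 × 2.19) × (37.3 − 25.3) = 14430 J
q_lost = 330.4 × c × (146.8 − 37.3) = 36178.8 c
Set equal: c = 14430 / 36178.8 = 0.399 J/(g·°C)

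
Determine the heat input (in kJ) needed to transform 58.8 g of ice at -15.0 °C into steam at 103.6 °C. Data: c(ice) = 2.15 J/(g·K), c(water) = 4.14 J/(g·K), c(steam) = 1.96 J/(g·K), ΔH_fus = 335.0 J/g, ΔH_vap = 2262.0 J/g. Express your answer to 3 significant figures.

q1 (heat ice -15.0→0.0 °C): 58.8 × 2.15 × 15.0 = 1896 J
q2 (melt at 0 °C): 58.8 × 335.0 = 19698 J
q3 (heat water 0.0→100.0 °C): 58.8 × 4.14 × 100.0 = 24343 J
q4 (vaporize at 100 °C): 58.8 × 2262.0 = 133006 J
q5 (heat steam 100.0→103.6 °C): 58.8 × 1.96 × 3.6 = 415 J
Total: 1896 + 19698 + 24343 + 133006 + 415 = 179358 J = 179 kJ

q = 179 kJ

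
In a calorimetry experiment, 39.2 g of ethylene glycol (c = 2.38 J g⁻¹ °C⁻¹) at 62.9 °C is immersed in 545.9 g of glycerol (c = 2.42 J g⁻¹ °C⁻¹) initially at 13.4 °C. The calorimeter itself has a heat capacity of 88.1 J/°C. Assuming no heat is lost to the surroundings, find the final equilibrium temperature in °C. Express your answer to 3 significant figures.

Heat lost by ethylene glycol = heat gained by glycerol + calorimeter.
(39.2)(2.38)(62.9 − T) = [(545.9)(2.42) + 88.1](T − 13.4)
93.296 (62.9 − T) = 1409.178 (T − 13.4)
5868.3 − 93.296 T = 1409.178 T − 18883
24751.3 = 1502.474 T
T = 16.47 °C

T_f = 16.5 °C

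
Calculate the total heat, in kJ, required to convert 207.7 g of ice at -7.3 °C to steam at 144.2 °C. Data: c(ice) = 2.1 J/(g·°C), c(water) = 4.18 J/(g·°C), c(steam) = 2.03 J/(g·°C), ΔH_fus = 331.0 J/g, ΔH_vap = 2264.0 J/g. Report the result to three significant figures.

q1 (heat ice -7.3→0.0 °C): 207.7 × 2.1 × 7.3 = 3184 J
q2 (melt at 0 °C): 207.7 × 331.0 = 68749 J
q3 (heat water 0.0→100.0 °C): 207.7 × 4.18 × 100.0 = 86819 J
q4 (vaporize at 100 °C): 207.7 × 2264.0 = 470233 J
q5 (heat steam 100.0→144.2 °C): 207.7 × 2.03 × 44.2 = 18636 J
Total: 3184 + 68749 + 86819 + 470233 + 18636 = 647621 J = 648 kJ

q = 648 kJ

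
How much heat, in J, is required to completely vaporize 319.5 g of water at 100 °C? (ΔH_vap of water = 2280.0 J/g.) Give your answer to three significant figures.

q = 728000 J

q = m × ΔH_vap = 319.5 × 2280.0 = 728460 J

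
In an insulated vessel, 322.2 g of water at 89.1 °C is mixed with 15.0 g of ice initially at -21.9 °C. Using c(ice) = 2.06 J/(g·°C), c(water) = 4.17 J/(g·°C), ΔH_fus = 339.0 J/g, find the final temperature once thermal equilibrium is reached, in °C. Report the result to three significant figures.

Heat to bring ice to 0 °C and melt it: q₁ = 15.0×2.06×21.9 + 15.0×339.0 = 5761.7 J
Heat the water can supply cooling to 0 °C: 322.2×4.17×89.1 = 119712 J > q₁, so all ice melts.
Energy balance: 322.2×4.17×(89.1 − T) = 5761.7 + 15.0×4.17×(T − 0)
1343.574(89.1 − T) = 5761.7 + 62.55 T
119712 − 5761.7 = 1406.124 T
T = 113950.3 / 1406.124 = 81.04 °C

T_f = 81.0 °C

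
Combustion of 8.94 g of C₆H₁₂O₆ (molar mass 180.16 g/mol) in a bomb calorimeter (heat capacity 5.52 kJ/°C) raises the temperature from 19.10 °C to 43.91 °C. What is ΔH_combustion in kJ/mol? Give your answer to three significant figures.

ΔH = -2760 kJ/mol

ΔT = 43.91 − 19.10 = 24.81 °C
q_cal = C_cal × ΔT = 5.52 × 24.81 = 136.9512 kJ
n = 8.94 / 180.16 = 0.04962 mol
q_rxn = −q_cal = -136.9512 kJ
ΔH = -136.9512 / 0.04962 = -2760 kJ/mol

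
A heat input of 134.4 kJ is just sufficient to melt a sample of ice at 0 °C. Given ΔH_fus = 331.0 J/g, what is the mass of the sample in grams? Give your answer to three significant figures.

m = q / ΔH_fus = 134400 J / 331.0 J/g = 406 g

m = 406 g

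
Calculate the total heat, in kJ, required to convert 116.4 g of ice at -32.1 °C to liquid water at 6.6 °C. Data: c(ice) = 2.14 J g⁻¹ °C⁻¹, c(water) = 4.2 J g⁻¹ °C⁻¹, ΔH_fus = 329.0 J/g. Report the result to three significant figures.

q = 49.5 kJ

q1 (heat ice -32.1→0.0 °C): 116.4 × 2.14 × 32.1 = 7996 J
q2 (melt at 0 °C): 116.4 × 329.0 = 38296 J
q3 (heat water 0.0→6.6 °C): 116.4 × 4.2 × 6.6 = 3227 J
Total: 7996 + 38296 + 3227 = 49519 J = 49.5 kJ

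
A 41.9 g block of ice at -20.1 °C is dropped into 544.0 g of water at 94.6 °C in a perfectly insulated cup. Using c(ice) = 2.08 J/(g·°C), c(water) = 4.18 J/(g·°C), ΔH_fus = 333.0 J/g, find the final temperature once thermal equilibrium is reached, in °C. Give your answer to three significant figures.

T_f = 81.4 °C

Heat to bring ice to 0 °C and melt it: q₁ = 41.9×2.08×20.1 + 41.9×333.0 = 15704 J
Heat the water can supply cooling to 0 °C: 544.0×4.18×94.6 = 215113 J > q₁, so all ice melts.
Energy balance: 544.0×4.18×(94.6 − T) = 15704 + 41.9×4.18×(T − 0)
2273.92(94.6 − T) = 15704 + 175.142 T
215113 − 15704 = 2449.062 T
T = 199409 / 2449.062 = 81.42 °C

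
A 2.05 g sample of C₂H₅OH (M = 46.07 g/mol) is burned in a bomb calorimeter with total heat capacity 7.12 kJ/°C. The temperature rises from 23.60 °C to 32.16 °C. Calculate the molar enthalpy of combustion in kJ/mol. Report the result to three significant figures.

ΔH = -1370 kJ/mol

ΔT = 32.16 − 23.60 = 8.56 °C
q_cal = C_cal × ΔT = 7.12 × 8.56 = 60.9472 kJ
n = 2.05 / 46.07 = 0.04450 mol
q_rxn = −q_cal = -60.9472 kJ
ΔH = -60.9472 / 0.04450 = -1370 kJ/mol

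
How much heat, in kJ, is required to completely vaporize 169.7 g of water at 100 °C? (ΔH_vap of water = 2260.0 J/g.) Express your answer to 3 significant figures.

q = m × ΔH_vap = 169.7 × 2260.0 = 383500 J = 384 kJ

q = 384 kJ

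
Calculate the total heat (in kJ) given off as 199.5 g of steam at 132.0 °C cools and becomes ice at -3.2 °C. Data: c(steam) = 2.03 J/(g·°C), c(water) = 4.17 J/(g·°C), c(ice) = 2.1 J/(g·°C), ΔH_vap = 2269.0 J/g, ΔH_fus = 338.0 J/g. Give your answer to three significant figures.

q = 618 kJ

q1 (cool steam 132.0→100 °C): 199.5 × 2.03 × 32.0 = 12960 J
q2 (condense at 100 °C): 199.5 × 2269.0 = 452666 J
q3 (cool water 100→0 °C): 199.5 × 4.17 × 100.0 = 83192 J
q4 (freeze at 0 °C): 199.5 × 338.0 = 67431 J
q5 (cool ice 0→-3.2 °C): 199.5 × 2.1 × 3.2 = 1341 J
Total: 12960 + 452666 + 83192 + 67431 + 1341 = 617590 J = 618 kJ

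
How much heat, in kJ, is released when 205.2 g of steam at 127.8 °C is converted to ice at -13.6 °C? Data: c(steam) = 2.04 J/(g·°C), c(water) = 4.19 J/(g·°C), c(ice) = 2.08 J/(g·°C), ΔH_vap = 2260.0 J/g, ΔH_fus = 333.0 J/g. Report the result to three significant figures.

q1 (cool steam 127.8→100 °C): 205.2 × 2.04 × 27.8 = 11637 J
q2 (condense at 100 °C): 205.2 × 2260.0 = 463752 J
q3 (cool water 100→0 °C): 205.2 × 4.19 × 100.0 = 85979 J
q4 (freeze at 0 °C): 205.2 × 333.0 = 68332 J
q5 (cool ice 0→-13.6 °C): 205.2 × 2.08 × 13.6 = 5805 J
Total: 11637 + 463752 + 85979 + 68332 + 5805 = 635505 J = 636 kJ

q = 636 kJ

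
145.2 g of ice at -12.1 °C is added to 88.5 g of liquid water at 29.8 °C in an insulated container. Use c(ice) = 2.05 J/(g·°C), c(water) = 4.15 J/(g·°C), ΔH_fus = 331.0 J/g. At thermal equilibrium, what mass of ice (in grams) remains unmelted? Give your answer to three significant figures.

Heat to warm all ice to 0 °C: 145.2×2.05×12.1 = 3601.7 J
Heat released by water cooling to 0 °C: 88.5×4.15×29.8 = 10945 J
10945 J < 3601.7 + 145.2×331.0 = 51662.9 J, so not all ice melts; final T = 0 °C.
Heat left for melting: 10945 − 3601.7 = 7343.3 J
Mass melted = 7343.3 / 331.0 = 22.19 g
Ice remaining = 145.2 − 22.19 = 123.01 g

m_ice remaining = 123 g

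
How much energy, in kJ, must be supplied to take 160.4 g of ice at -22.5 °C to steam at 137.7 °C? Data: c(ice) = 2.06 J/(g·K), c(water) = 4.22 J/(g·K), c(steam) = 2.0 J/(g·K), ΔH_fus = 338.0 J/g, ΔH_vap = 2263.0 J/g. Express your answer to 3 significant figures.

q1 (heat ice -22.5→0.0 °C): 160.4 × 2.06 × 22.5 = 7435 J
q2 (melt at 0 °C): 160.4 × 338.0 = 54215 J
q3 (heat water 0.0→100.0 °C): 160.4 × 4.22 × 100.0 = 67689 J
q4 (vaporize at 100 °C): 160.4 × 2263.0 = 362985 J
q5 (heat steam 100.0→137.7 °C): 160.4 × 2.0 × 37.7 = 12094 J
Total: 7435 + 54215 + 67689 + 362985 + 12094 = 504418 J = 504 kJ

q = 504 kJ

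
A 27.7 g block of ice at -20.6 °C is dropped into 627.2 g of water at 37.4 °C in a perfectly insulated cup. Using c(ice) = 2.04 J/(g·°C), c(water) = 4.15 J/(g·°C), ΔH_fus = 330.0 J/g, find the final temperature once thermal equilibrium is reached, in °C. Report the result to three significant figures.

Heat to bring ice to 0 °C and melt it: q₁ = 27.7×2.04×20.6 + 27.7×330.0 = 10305 J
Heat the water can supply cooling to 0 °C: 627.2×4.15×37.4 = 97347.7 J > q₁, so all ice melts.
Energy balance: 627.2×4.15×(37.4 − T) = 10305 + 27.7×4.15×(T − 0)
2602.88(37.4 − T) = 10305 + 114.955 T
97347.7 − 10305 = 2717.835 T
T = 87042.7 / 2717.835 = 32.03 °C

T_f = 32.0 °C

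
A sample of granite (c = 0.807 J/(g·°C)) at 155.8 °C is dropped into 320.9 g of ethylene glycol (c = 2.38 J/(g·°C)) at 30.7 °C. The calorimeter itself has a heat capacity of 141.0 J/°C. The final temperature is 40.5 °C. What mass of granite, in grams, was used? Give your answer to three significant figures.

q_gained = (320.9 × 2.38 + 141.0) × (40.5 − 30.7) = 8866 J
q_lost = m × 0.807 × (155.8 − 40.5) = 93.0471 m
m = 8866 / 93.0471 = 95.3 g

m = 95.3 g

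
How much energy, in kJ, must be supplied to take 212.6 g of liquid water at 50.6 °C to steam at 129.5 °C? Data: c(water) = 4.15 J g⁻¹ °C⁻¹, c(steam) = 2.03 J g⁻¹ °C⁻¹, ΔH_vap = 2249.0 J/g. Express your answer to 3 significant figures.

q1 (heat water 50.6→100.0 °C): 212.6 × 4.15 × 49.4 = 43585 J
q2 (vaporize at 100 °C): 212.6 × 2249.0 = 478137 J
q3 (heat steam 100.0→129.5 °C): 212.6 × 2.03 × 29.5 = 12732 J
Total: 43585 + 478137 + 12732 = 534454 J = 534 kJ

q = 534 kJ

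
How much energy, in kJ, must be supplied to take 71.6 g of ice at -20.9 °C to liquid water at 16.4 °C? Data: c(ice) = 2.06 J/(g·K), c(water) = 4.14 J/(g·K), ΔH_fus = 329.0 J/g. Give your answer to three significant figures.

q = 31.5 kJ

q1 (heat ice -20.9→0.0 °C): 71.6 × 2.06 × 20.9 = 3083 J
q2 (melt at 0 °C): 71.6 × 329.0 = 23556 J
q3 (heat water 0.0→16.4 °C): 71.6 × 4.14 × 16.4 = 4861 J
Total: 3083 + 23556 + 4861 = 31500 J = 31.5 kJ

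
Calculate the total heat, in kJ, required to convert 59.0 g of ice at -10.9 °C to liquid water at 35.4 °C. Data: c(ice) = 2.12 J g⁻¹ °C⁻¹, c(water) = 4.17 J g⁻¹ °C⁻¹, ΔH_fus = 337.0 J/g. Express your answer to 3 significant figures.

q1 (heat ice -10.9→0.0 °C): 59.0 × 2.12 × 10.9 = 1363 J
q2 (melt at 0 °C): 59.0 × 337.0 = 19883 J
q3 (heat water 0.0→35.4 °C): 59.0 × 4.17 × 35.4 = 8709 J
Total: 1363 + 19883 + 8709 = 29955 J = 30.0 kJ

q = 30.0 kJ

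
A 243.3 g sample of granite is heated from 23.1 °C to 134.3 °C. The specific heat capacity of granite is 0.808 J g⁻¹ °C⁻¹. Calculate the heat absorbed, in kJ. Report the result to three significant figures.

q = 21.9 kJ

q = m c ΔT = 243.3 × 0.808 × (134.3 − 23.1)
q = 243.3 × 0.808 × 111.2 = 21860 J = 21.9 kJ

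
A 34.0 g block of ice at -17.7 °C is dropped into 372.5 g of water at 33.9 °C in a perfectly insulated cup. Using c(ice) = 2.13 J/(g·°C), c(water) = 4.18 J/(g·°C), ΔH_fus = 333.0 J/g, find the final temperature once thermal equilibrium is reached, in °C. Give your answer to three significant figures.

T_f = 23.6 °C

Heat to bring ice to 0 °C and melt it: q₁ = 34.0×2.13×17.7 + 34.0×333.0 = 12604 J
Heat the water can supply cooling to 0 °C: 372.5×4.18×33.9 = 52784.0 J > q₁, so all ice melts.
Energy balance: 372.5×4.18×(33.9 − T) = 12604 + 34.0×4.18×(T − 0)
1557.05(33.9 − T) = 12604 + 142.12 T
52784.0 − 12604 = 1699.17 T
T = 40180.0 / 1699.17 = 23.647 °C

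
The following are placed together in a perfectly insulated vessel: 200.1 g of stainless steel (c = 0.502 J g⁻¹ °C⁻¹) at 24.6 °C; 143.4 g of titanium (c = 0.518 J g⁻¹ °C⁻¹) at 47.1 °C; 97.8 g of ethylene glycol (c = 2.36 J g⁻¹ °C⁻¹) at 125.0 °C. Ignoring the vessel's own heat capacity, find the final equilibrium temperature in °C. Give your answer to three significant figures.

T_f = 85.9 °C

Σ mᵢcᵢ(T − Tᵢ) = 0  ⇒  T = Σ mᵢcᵢTᵢ / Σ mᵢcᵢ
Σ mᵢcᵢ = 200.1×0.502 + 143.4×0.518 + 97.8×2.36 = 405.5394
Σ mᵢcᵢTᵢ = 100.4502×24.6 + 74.2812×47.1 + 230.808×125.0 = 34821
T = 34821 / 405.5394 = 85.86 °C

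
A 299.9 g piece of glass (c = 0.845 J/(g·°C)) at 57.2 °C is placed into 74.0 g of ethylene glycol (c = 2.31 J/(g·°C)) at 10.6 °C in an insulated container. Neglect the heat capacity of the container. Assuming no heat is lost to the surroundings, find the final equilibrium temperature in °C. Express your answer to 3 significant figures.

Heat lost by glass = heat gained by ethylene glycol.
(299.9)(0.845)(57.2 − T) = (74.0)(2.31)(T − 10.6)
253.4155 (57.2 − T) = 170.94 (T − 10.6)
14495 − 253.4155 T = 170.94 T − 1812.0
16307.0 = 424.3555 T
T = 38.43 °C

T_f = 38.4 °C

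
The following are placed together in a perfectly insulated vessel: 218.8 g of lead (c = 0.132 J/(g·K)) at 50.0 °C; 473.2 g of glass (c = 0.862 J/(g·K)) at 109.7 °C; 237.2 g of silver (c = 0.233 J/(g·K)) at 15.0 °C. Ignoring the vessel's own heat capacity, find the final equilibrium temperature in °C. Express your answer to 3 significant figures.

T_f = 95.6 °C

Σ mᵢcᵢ(T − Tᵢ) = 0  ⇒  T = Σ mᵢcᵢTᵢ / Σ mᵢcᵢ
Σ mᵢcᵢ = 218.8×0.132 + 473.2×0.862 + 237.2×0.233 = 492.0476
Σ mᵢcᵢTᵢ = 28.8816×50.0 + 407.8984×109.7 + 55.2676×15.0 = 47020
T = 47020 / 492.0476 = 95.56 °C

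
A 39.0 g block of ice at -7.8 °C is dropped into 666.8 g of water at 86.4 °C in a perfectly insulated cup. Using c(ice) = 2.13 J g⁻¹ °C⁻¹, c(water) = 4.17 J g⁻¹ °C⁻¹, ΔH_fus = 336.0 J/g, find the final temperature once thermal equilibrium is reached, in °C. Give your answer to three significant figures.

T_f = 77.0 °C

Heat to bring ice to 0 °C and melt it: q₁ = 39.0×2.13×7.8 + 39.0×336.0 = 13752 J
Heat the water can supply cooling to 0 °C: 666.8×4.17×86.4 = 240240 J > q₁, so all ice melts.
Energy balance: 666.8×4.17×(86.4 − T) = 13752 + 39.0×4.17×(T − 0)
2780.556(86.4 − T) = 13752 + 162.63 T
240240 − 13752 = 2943.186 T
T = 226488 / 2943.186 = 76.95 °C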